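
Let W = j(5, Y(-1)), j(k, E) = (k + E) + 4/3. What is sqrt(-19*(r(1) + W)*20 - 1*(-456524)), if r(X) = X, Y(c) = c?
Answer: 4*sqrt(255441)/3 ≈ 673.88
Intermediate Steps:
j(k, E) = 4/3 + E + k (j(k, E) = (E + k) + 4*(1/3) = (E + k) + 4/3 = 4/3 + E + k)
W = 16/3 (W = 4/3 - 1 + 5 = 16/3 ≈ 5.3333)
sqrt(-19*(r(1) + W)*20 - 1*(-456524)) = sqrt(-19*(1 + 16/3)*20 - 1*(-456524)) = sqrt(-361*20/3 + 456524) = sqrt(-19*380/3 + 456524) = sqrt(-7220/3 + 456524) = sqrt(1362352/3) = 4*sqrt(255441)/3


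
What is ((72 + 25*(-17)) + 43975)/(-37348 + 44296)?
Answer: 21811/3474 ≈ 6.2784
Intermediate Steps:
((72 + 25*(-17)) + 43975)/(-37348 + 44296) = ((72 - 425) + 43975)/6948 = (-353 + 43975)*(1/6948) = 43622*(1/6948) = 21811/3474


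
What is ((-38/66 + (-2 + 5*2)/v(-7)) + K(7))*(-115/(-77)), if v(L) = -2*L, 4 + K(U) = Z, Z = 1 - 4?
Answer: -186070/17787 ≈ -10.461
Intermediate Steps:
Z = -3
K(U) = -7 (K(U) = -4 - 3 = -7)
((-38/66 + (-2 + 5*2)/v(-7)) + K(7))*(-115/(-77)) = ((-38/66 + (-2 + 5*2)/((-2*(-7)))) - 7)*(-115/(-77)) = ((-38*1/66 + (-2 + 10)/14) - 7)*(-115*(-1/77)) = ((-19/33 + 8*(1/14)) - 7)*(115/77) = ((-19/33 + 4/7) - 7)*(115/77) = (-1/231 - 7)*(115/77) = -1618/231*115/77 = -186070/17787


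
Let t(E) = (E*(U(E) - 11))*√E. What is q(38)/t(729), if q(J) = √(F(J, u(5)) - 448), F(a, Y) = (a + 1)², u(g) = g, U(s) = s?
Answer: √1073/14132394 ≈ 2.3178e-6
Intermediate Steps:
F(a, Y) = (1 + a)²
q(J) = √(-448 + (1 + J)²) (q(J) = √((1 + J)² - 448) = √(-448 + (1 + J)²))
t(E) = E^(3/2)*(-11 + E) (t(E) = (E*(E - 11))*√E = (E*(-11 + E))*√E = E^(3/2)*(-11 + E))
q(38)/t(729) = √(-448 + (1 + 38)²)/((729^(3/2)*(-11 + 729))) = √(-448 + 39²)/((19683*718)) = √(-448 + 1521)/14132394 = √1073*(1/14132394) = √1073/14132394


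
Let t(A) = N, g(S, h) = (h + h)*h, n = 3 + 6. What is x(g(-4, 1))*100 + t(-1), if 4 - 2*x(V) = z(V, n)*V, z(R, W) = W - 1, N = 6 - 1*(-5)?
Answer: -589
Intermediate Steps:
n = 9
g(S, h) = 2*h² (g(S, h) = (2*h)*h = 2*h²)
N = 11 (N = 6 + 5 = 11)
z(R, W) = -1 + W
t(A) = 11
x(V) = 2 - 4*V (x(V) = 2 - (-1 + 9)*V/2 = 2 - 4*V)
x(g(-4, 1))*100 + t(-1) = (2 - 8*1²)*100 + 11 = (2 - 8)*100 + 11 = -6*100 + 11 = -600 + 11 = -589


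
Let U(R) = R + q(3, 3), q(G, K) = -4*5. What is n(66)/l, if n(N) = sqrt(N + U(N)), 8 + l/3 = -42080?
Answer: -sqrt(7)/31566 ≈ -8.3816e-5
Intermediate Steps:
q(G, K) = -20
l = -126264 (l = -24 + 3*(-42080) = -24 - 126240 = -126264)
U(R) = -20 + R (U(R) = R - 20 = -20 + R)
n(N) = sqrt(-20 + 2*N) (n(N) = sqrt(N + (-20 + N)) = sqrt(-20 + 2*N))
n(66)/l = sqrt(-20 + 2*66)/(-126264) = sqrt(-20 + 132)*(-1/126264) = sqrt(112)*(-1/126264) = (4*sqrt(7))*(-1/126264) = -sqrt(7)/31566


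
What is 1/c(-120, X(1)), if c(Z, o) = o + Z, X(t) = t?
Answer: -1/119 ≈ -0.0084034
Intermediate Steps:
c(Z, o) = Z + o
1/c(-120, X(1)) = 1/(-120 + 1) = 1/(-119) = -1/119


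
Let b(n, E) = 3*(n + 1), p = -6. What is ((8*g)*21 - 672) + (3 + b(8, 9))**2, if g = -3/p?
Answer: 312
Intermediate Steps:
b(n, E) = 3 + 3*n (b(n, E) = 3*(1 + n) = 3 + 3*n)
g = 1/2 (g = -3/(-6) = -3*(-1/6) = 1/2 ≈ 0.50000)
((8*g)*21 - 672) + (3 + b(8, 9))**2 = ((8*(1/2))*21 - 672) + (3 + (3 + 3*8))**2 = (4*21 - 672) + (3 + (3 + 24))**2 = (84 - 672) + (3 + 27)**2 = -588 + 30**2 = -588 + 900 = 312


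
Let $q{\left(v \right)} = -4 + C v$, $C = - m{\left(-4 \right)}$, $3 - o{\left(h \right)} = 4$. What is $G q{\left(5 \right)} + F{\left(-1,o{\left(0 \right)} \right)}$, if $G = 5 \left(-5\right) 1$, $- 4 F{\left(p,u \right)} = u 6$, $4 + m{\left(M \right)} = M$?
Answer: $- \frac{1797}{2} \approx -898.5$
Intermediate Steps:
$m{\left(M \right)} = -4 + M$
$o{\left(h \right)} = -1$ ($o{\left(h \right)} = 3 - 4 = -1$)
$F{\left(p,u \right)} = - \frac{3 u}{2}$ ($F{\left(p,u \right)} = - \frac{u 6}{4} = - \frac{6 u}{4} = - \frac{3 u}{2}$)
$C = 8$ ($C = - (-4 - 4) = \left(-1\right) \left(-8\right) = 8$)
$G = -25$ ($G = \left(-25\right) 1 = -25$)
$q{\left(v \right)} = -4 + 8 v$
$G q{\left(5 \right)} + F{\left(-1,o{\left(0 \right)} \right)} = - 25 \left(-4 + 8 \cdot 5\right) - - \frac{3}{2} = - 25 \left(-4 + 40\right) + \frac{3}{2} = \left(-25\right) 36 + \frac{3}{2} = -900 + \frac{3}{2} = - \frac{1797}{2}$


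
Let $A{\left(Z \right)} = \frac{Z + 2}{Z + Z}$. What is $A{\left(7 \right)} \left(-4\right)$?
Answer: $- \frac{18}{7} \approx -2.5714$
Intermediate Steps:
$A{\left(Z \right)} = \frac{2 + Z}{2 Z}$
$A{\left(7 \right)} \left(-4\right) = \frac{2 + 7}{2 \cdot 7} \left(-4\right) = \frac{1}{2} \cdot \frac{1}{7} \cdot 9 \left(-4\right) = \frac{9}{14} \left(-4\right) = - \frac{18}{7}$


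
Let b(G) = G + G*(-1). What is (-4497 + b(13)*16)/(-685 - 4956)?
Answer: 4497/5641 ≈ 0.79720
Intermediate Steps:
b(G) = 0 (b(G) = G - G = 0)
(-4497 + b(13)*16)/(-685 - 4956) = (-4497 + 0*16)/(-685 - 4956) = (-4497 + 0)/(-5641) = -4497*(-1/5641) = 4497/5641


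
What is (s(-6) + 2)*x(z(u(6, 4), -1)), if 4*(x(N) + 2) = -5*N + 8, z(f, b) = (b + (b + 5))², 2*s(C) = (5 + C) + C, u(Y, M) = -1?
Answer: 135/8 ≈ 16.875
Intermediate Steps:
s(C) = 5/2 + C (s(C) = ((5 + C) + C)/2 = (5 + 2*C)/2 = 5/2 + C)
z(f, b) = (5 + 2*b)² (z(f, b) = (b + (5 + b))² = (5 + 2*b)²)
x(N) = -5*N/4 (x(N) = -2 + (-5*N + 8)/4 = -2 + (8 - 5*N)/4 = -2 + (2 - 5*N/4) = -5*N/4)
(s(-6) + 2)*x(z(u(6, 4), -1)) = ((5/2 - 6) + 2)*(-5*(5 + 2*(-1))²/4) = (-7/2 + 2)*(-5*(5 - 2)²/4) = -(-15)*3²/8 = -(-15)*9/8 = -3/2*(-45/4) = 135/8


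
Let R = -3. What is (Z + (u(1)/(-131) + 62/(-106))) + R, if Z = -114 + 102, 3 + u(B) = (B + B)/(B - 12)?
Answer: -1188411/76373 ≈ -15.561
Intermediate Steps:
u(B) = -3 + 2*B/(-12 + B) (u(B) = -3 + (B + B)/(B - 12) = -3 + (2*B)/(-12 + B) = -3 + 2*B/(-12 + B))
Z = -12
(Z + (u(1)/(-131) + 62/(-106))) + R = (-12 + (((36 - 1*1)/(-12 + 1))/(-131) + 62/(-106))) - 3 = (-12 + (((36 - 1)/(-11))*(-1/131) + 62*(-1/106))) - 3 = (-12 + (-1/11*35*(-1/131) - 31/53)) - 3 = (-12 + (-35/11*(-1/131) - 31/53)) - 3 = (-12 + (35/1441 - 31/53)) - 3 = (-12 - 42816/76373) - 3 = -959292/76373 - 3 = -1188411/76373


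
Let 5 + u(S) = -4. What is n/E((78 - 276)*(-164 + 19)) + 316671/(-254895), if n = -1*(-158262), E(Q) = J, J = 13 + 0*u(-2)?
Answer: 1034258353/84965 ≈ 12173.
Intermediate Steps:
u(S) = -9 (u(S) = -5 - 4 = -9)
J = 13 (J = 13 + 0*(-9) = 13 + 0 = 13)
E(Q) = 13
n = 158262
n/E((78 - 276)*(-164 + 19)) + 316671/(-254895) = 158262/13 + 316671/(-254895) = 158262*(1/13) + 316671*(-1/254895) = 12174 - 105557/84965 = 1034258353/84965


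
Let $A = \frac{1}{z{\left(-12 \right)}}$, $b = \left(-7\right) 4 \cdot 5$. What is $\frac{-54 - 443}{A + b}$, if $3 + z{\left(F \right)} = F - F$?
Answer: $\frac{1491}{421} \approx 3.5416$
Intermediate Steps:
$z{\left(F \right)} = -3$ ($z{\left(F \right)} = -3 + \left(F - F\right) = -3 + 0 = -3$)
$b = -140$ ($b = \left(-28\right) 5 = -140$)
$A = - \frac{1}{3}$ ($A = \frac{1}{-3} = - \frac{1}{3} \approx -0.33333$)
$\frac{-54 - 443}{A + b} = \frac{-54 - 443}{- \frac{1}{3} - 140} = - \frac{497}{- \frac{421}{3}} = \left(-497\right) \left(- \frac{3}{421}\right) = \frac{1491}{421}$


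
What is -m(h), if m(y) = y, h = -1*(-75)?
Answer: -75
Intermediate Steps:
h = 75
-m(h) = -1*75 = -75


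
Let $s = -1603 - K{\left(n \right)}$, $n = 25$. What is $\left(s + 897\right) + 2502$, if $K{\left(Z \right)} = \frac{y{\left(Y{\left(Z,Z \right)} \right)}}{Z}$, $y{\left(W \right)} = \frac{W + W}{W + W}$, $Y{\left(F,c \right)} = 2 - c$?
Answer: $\frac{44899}{25} \approx 1796.0$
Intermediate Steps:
$y{\left(W \right)} = 1$ ($y{\left(W \right)} = \frac{2 W}{2 W} = 2 W \frac{1}{2 W} = 1$)
$K{\left(Z \right)} = \frac{1}{Z}$ ($K{\left(Z \right)} = 1 \frac{1}{Z} = \frac{1}{Z}$)
$s = - \frac{40076}{25}$ ($s = -1603 - \frac{1}{25} = - \frac{40076}{25} \approx -1603.0$)
$\left(s + 897\right) + 2502 = \left(- \frac{40076}{25} + 897\right) + 2502 = - \frac{17651}{25} + 2502 = \frac{44899}{25}$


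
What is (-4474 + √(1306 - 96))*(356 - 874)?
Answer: 2317532 - 5698*√10 ≈ 2.2995e+6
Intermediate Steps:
(-4474 + √(1306 - 96))*(356 - 874) = (-4474 + √1210)*(-518) = (-4474 + 11*√10)*(-518) = 2317532 - 5698*√10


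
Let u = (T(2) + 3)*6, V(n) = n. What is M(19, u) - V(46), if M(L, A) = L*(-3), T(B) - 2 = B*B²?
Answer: -103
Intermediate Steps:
T(B) = 2 + B³ (T(B) = 2 + B*B² = 2 + B³)
u = 78 (u = ((2 + 2³) + 3)*6 = ((2 + 8) + 3)*6 = (10 + 3)*6 = 13*6 = 78)
M(L, A) = -3*L
M(19, u) - V(46) = -3*19 - 1*46 = -57 - 46 = -103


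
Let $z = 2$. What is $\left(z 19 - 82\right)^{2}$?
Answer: $1936$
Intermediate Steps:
$\left(z 19 - 82\right)^{2} = \left(2 \cdot 19 - 82\right)^{2} = \left(38 - 82\right)^{2} = \left(-44\right)^{2} = 1936$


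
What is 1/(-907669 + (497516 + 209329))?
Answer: -1/200824 ≈ -4.9795e-6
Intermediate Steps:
1/(-907669 + (497516 + 209329)) = 1/(-907669 + 706845) = 1/(-200824) = -1/200824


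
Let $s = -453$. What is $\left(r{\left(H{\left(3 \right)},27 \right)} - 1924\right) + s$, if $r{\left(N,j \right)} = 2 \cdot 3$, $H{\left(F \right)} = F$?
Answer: $-2371$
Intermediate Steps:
$r{\left(N,j \right)} = 6$
$\left(r{\left(H{\left(3 \right)},27 \right)} - 1924\right) + s = \left(6 - 1924\right) - 453 = -1918 - 453 = -2371$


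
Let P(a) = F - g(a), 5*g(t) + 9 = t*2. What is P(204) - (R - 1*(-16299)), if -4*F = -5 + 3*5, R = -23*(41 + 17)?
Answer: -150473/10 ≈ -15047.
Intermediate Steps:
R = -1334 (R = -23*58 = -1334)
g(t) = -9/5 + 2*t/5 (g(t) = -9/5 + (t*2)/5 = -9/5 + (2*t)/5 = -9/5 + 2*t/5)
F = -5/2 (F = -(-5 + 3*5)/4 = -(-5 + 15)/4 = -1/4*10 = -5/2 ≈ -2.5000)
P(a) = -7/10 - 2*a/5 (P(a) = -5/2 - (-9/5 + 2*a/5) = -5/2 + (9/5 - 2*a/5) = -7/10 - 2*a/5)
P(204) - (R - 1*(-16299)) = (-7/10 - 2/5*204) - (-1334 - 1*(-16299)) = (-7/10 - 408/5) - (-1334 + 16299) = -823/10 - 1*14965 = -823/10 - 14965 = -150473/10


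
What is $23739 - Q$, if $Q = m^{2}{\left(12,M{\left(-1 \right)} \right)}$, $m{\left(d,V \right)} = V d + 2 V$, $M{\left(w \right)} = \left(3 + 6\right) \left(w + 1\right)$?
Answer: $23739$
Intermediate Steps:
$M{\left(w \right)} = 9 + 9 w$ ($M{\left(w \right)} = 9 \left(1 + w\right) = 9 + 9 w$)
$m{\left(d,V \right)} = 2 V + V d$
$Q = 0$ ($Q = \left(\left(9 + 9 \left(-1\right)\right) \left(2 + 12\right)\right)^{2} = \left(\left(9 - 9\right) 14\right)^{2} = \left(0 \cdot 14\right)^{2} = 0^{2} = 0$)
$23739 - Q = 23739 - 0 = 23739 + 0 = 23739$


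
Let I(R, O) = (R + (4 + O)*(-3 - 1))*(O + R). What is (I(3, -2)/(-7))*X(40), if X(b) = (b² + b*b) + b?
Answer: 16200/7 ≈ 2314.3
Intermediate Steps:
I(R, O) = (O + R)*(-16 + R - 4*O) (I(R, O) = (R + (4 + O)*(-4))*(O + R) = (R + (-16 - 4*O))*(O + R) = (-16 + R - 4*O)*(O + R) = (O + R)*(-16 + R - 4*O))
X(b) = b + 2*b² (X(b) = (b² + b²) + b = 2*b² + b = b + 2*b²)
(I(3, -2)/(-7))*X(40) = ((3² - 16*(-2) - 16*3 - 4*(-2)² - 3*(-2)*3)/(-7))*(40*(1 + 2*40)) = ((9 + 32 - 48 - 4*4 + 18)*(-⅐))*(40*(1 + 80)) = ((9 + 32 - 48 - 16 + 18)*(-⅐))*(40*81) = -5*(-⅐)*3240 = (5/7)*3240 = 16200/7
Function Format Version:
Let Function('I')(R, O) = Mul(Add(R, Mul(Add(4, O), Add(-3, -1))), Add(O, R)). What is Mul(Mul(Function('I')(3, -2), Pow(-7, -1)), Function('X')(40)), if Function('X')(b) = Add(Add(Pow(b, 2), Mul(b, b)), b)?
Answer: Rational(16200, 7) ≈ 2314.3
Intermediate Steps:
Function('I')(R, O) = Mul(Add(O, R), Add(-16, R, Mul(-4, O))) (Function('I')(R, O) = Mul(Add(R, Mul(Add(4, O), -4)), Add(O, R)) = Mul(Add(R, Add(-16, Mul(-4, O))), Add(O, R)) = Mul(Add(-16, R, Mul(-4, O)), Add(O, R)) = Mul(Add(O, R), Add(-16, R, Mul(-4, O))))
Function('X')(b) = Add(b, Mul(2, Pow(b, 2))) (Function('X')(b) = Add(Add(Pow(b, 2), Pow(b, 2)), b) = Add(Mul(2, Pow(b, 2)), b) = Add(b, Mul(2, Pow(b, 2))))
Mul(Mul(Function('I')(3, -2), Pow(-7, -1)), Function('X')(40)) = Mul(Mul(Add(Pow(3, 2), Mul(-16, -2), Mul(-16, 3), Mul(-4, Pow(-2, 2)), Mul(-3, -2, 3)), Pow(-7, -1)), Mul(40, Add(1, Mul(2, 40)))) = Mul(Mul(Add(9, 32, -48, Mul(-4, 4), 18), Rational(-1, 7)), Mul(40, Add(1, 80))) = Mul(Mul(Add(9, 32, -48, -16, 18), Rational(-1, 7)), Mul(40, 81)) = Mul(Mul(-5, Rational(-1, 7)), 3240) = Mul(Rational(5, 7), 3240) = Rational(16200, 7)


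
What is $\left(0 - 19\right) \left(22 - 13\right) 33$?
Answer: $-5643$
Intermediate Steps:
$\left(0 - 19\right) \left(22 - 13\right) 33 = \left(-19\right) 9 \cdot 33 = \left(-171\right) 33 = -5643$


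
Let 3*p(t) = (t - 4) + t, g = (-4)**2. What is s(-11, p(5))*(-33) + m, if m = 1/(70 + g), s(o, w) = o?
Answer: 31219/86 ≈ 363.01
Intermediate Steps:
g = 16
p(t) = -4/3 + 2*t/3 (p(t) = ((t - 4) + t)/3 = ((-4 + t) + t)/3 = (-4 + 2*t)/3 = -4/3 + 2*t/3)
m = 1/86 (m = 1/(70 + 16) = 1/86 ≈ 0.011628)
s(-11, p(5))*(-33) + m = -11*(-33) + 1/86 = 363 + 1/86 = 31219/86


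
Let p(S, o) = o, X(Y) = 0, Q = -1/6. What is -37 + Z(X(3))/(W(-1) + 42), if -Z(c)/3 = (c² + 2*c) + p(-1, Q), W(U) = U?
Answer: -3033/82 ≈ -36.988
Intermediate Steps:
Q = -⅙ (Q = -1*⅙ = -⅙ ≈ -0.16667)
Z(c) = ½ - 6*c - 3*c² (Z(c) = -3*((c² + 2*c) - ⅙) = -3*(-⅙ + c² + 2*c) = ½ - 6*c - 3*c²)
-37 + Z(X(3))/(W(-1) + 42) = -37 + (½ - 6*0 - 3*0²)/(-1 + 42) = -37 + (½ + 0 - 3*0)/41 = -37 + (½ + 0 + 0)/41 = -37 + (1/41)*(½) = -37 + 1/82 = -3033/82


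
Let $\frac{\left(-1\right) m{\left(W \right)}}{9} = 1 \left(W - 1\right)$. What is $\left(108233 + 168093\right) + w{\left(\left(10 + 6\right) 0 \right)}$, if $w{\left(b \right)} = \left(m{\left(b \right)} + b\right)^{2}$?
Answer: $276407$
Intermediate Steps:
$m{\left(W \right)} = 9 - 9 W$ ($m{\left(W \right)} = - 9 \cdot 1 \left(W - 1\right) = - 9 \cdot 1 \left(-1 + W\right) = - 9 \left(-1 + W\right) = 9 - 9 W$)
$w{\left(b \right)} = \left(9 - 8 b\right)^{2}$ ($w{\left(b \right)} = \left(\left(9 - 9 b\right) + b\right)^{2} = \left(9 - 8 b\right)^{2}$)
$\left(108233 + 168093\right) + w{\left(\left(10 + 6\right) 0 \right)} = \left(108233 + 168093\right) + \left(-9 + 8 \left(10 + 6\right) 0\right)^{2} = 276326 + \left(-9 + 8 \cdot 16 \cdot 0\right)^{2} = 276326 + \left(-9 + 8 \cdot 0\right)^{2} = 276326 + \left(-9 + 0\right)^{2} = 276326 + \left(-9\right)^{2} = 276326 + 81 = 276407$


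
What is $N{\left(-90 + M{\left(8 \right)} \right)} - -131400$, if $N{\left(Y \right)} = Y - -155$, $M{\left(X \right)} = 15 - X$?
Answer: $131472$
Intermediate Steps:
$N{\left(Y \right)} = 155 + Y$ ($N{\left(Y \right)} = Y + 155 = 155 + Y$)
$N{\left(-90 + M{\left(8 \right)} \right)} - -131400 = \left(155 + \left(-90 + \left(15 - 8\right)\right)\right) - -131400 = \left(155 + \left(-90 + \left(15 - 8\right)\right)\right) + 131400 = \left(155 + \left(-90 + 7\right)\right) + 131400 = \left(155 - 83\right) + 131400 = 72 + 131400 = 131472$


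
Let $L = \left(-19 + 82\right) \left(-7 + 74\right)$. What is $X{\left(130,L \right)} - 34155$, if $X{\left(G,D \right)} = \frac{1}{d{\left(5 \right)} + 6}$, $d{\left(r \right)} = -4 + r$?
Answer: $- \frac{239084}{7} \approx -34155.0$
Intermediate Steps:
$L = 4221$ ($L = 63 \cdot 67 = 4221$)
$X{\left(G,D \right)} = \frac{1}{7}$ ($X{\left(G,D \right)} = \frac{1}{\left(-4 + 5\right) + 6} = \frac{1}{1 + 6} = \frac{1}{7}$)
$X{\left(130,L \right)} - 34155 = \frac{1}{7} - 34155 = - \frac{239084}{7}$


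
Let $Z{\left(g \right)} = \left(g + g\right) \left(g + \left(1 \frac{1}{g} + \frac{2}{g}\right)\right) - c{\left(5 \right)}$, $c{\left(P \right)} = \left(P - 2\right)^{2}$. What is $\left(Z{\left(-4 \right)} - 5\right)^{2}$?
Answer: $576$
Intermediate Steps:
$c{\left(P \right)} = \left(-2 + P\right)^{2}$ ($c{\left(P \right)} = \left(P - 2\right)^{2} = \left(-2 + P\right)^{2}$)
$Z{\left(g \right)} = -9 + 2 g \left(g + \frac{3}{g}\right)$ ($Z{\left(g \right)} = \left(g + g\right) \left(g + \left(1 \frac{1}{g} + \frac{2}{g}\right)\right) - \left(-2 + 5\right)^{2} = 2 g \left(g + \left(\frac{1}{g} + \frac{2}{g}\right)\right) - 3^{2} = 2 g \left(g + \frac{3}{g}\right) - 9 = -9 + 2 g \left(g + \frac{3}{g}\right)$)
$\left(Z{\left(-4 \right)} - 5\right)^{2} = \left(\left(-3 + 2 \left(-4\right)^{2}\right) - 5\right)^{2} = \left(\left(-3 + 2 \cdot 16\right) - 5\right)^{2} = \left(\left(-3 + 32\right) - 5\right)^{2} = \left(29 - 5\right)^{2} = 24^{2} = 576$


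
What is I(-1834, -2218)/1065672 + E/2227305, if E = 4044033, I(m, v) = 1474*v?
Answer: -247682231257/197798047830 ≈ -1.2522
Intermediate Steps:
I(-1834, -2218)/1065672 + E/2227305 = (1474*(-2218))/1065672 + 4044033/2227305 = -3269332*1/1065672 + 4044033*(1/2227305) = -817333/266418 + 1348011/742435 = -247682231257/197798047830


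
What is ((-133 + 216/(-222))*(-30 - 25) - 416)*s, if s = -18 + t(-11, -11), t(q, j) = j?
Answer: -7460047/37 ≈ -2.0162e+5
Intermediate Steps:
s = -29 (s = -18 - 11 = -29)
((-133 + 216/(-222))*(-30 - 25) - 416)*s = ((-133 + 216/(-222))*(-30 - 25) - 416)*(-29) = ((-133 + 216*(-1/222))*(-55) - 416)*(-29) = ((-133 - 36/37)*(-55) - 416)*(-29) = (-4957/37*(-55) - 416)*(-29) = (272635/37 - 416)*(-29) = (257243/37)*(-29) = -7460047/37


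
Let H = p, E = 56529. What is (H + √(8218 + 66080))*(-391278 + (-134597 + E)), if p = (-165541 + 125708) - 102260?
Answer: 66690781178 - 469346*√74298 ≈ 6.6563e+10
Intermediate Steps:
p = -142093 (p = -39833 - 102260 = -142093)
H = -142093
(H + √(8218 + 66080))*(-391278 + (-134597 + E)) = (-142093 + √(8218 + 66080))*(-391278 + (-134597 + 56529)) = (-142093 + √74298)*(-391278 - 78068) = (-142093 + √74298)*(-469346) = 66690781178 - 469346*√74298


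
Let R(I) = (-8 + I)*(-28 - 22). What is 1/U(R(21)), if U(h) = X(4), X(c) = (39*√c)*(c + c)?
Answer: 1/624 ≈ 0.0016026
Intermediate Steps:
R(I) = 400 - 50*I (R(I) = (-8 + I)*(-50) = 400 - 50*I)
X(c) = 78*c^(3/2) (X(c) = (39*√c)*(2*c) = 78*c^(3/2))
U(h) = 624 (U(h) = 78*4^(3/2) = 78*8 = 624)
1/U(R(21)) = 1/624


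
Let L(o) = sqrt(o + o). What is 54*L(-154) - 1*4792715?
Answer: -4792715 + 108*I*sqrt(77) ≈ -4.7927e+6 + 947.7*I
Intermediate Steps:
L(o) = sqrt(2)*sqrt(o) (L(o) = sqrt(2*o) = sqrt(2)*sqrt(o))
54*L(-154) - 1*4792715 = 54*(sqrt(2)*sqrt(-154)) - 1*4792715 = 54*(sqrt(2)*(I*sqrt(154))) - 4792715 = 54*(2*I*sqrt(77)) - 4792715 = 108*I*sqrt(77) - 4792715 = -4792715 + 108*I*sqrt(77)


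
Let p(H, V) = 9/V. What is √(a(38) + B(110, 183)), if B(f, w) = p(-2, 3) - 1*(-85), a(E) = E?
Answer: 3*√14 ≈ 11.225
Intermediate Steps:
B(f, w) = 88 (B(f, w) = 9/3 - 1*(-85) = 9*(⅓) + 85 = 3 + 85 = 88)
√(a(38) + B(110, 183)) = √(38 + 88) = √126 = 3*√14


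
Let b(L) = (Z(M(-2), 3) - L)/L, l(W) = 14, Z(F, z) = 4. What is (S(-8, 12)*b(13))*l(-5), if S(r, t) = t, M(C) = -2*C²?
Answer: -1512/13 ≈ -116.31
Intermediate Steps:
b(L) = (4 - L)/L
(S(-8, 12)*b(13))*l(-5) = (12*((4 - 1*13)/13))*14 = (12*((4 - 13)/13))*14 = (12*((1/13)*(-9)))*14 = (12*(-9/13))*14 = -108/13*14 = -1512/13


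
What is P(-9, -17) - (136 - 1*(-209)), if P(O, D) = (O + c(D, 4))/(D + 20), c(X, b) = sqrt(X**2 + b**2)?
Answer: -348 + sqrt(305)/3 ≈ -342.18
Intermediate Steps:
P(O, D) = (O + sqrt(16 + D**2))/(20 + D) (P(O, D) = (O + sqrt(D**2 + 4**2))/(D + 20) = (O + sqrt(D**2 + 16))/(20 + D) = (O + sqrt(16 + D**2))/(20 + D))
P(-9, -17) - (136 - 1*(-209)) = (-9 + sqrt(16 + (-17)**2))/(20 - 17) - (136 - 1*(-209)) = (-9 + sqrt(16 + 289))/3 - (136 + 209) = (-9 + sqrt(305))/3 - 1*345 = (-3 + sqrt(305)/3) - 345 = -348 + sqrt(305)/3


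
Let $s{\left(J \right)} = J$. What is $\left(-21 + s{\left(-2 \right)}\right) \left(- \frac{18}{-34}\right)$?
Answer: $- \frac{207}{17} \approx -12.176$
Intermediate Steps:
$\left(-21 + s{\left(-2 \right)}\right) \left(- \frac{18}{-34}\right) = \left(-21 - 2\right) \left(- \frac{18}{-34}\right) = - 23 \left(\left(-18\right) \left(- \frac{1}{34}\right)\right) = \left(-23\right) \frac{9}{17} = - \frac{207}{17}$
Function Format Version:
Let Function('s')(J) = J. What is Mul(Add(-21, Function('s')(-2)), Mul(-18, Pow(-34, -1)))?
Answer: Rational(-207, 17) ≈ -12.176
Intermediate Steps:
Mul(Add(-21, Function('s')(-2)), Mul(-18, Pow(-34, -1))) = Mul(Add(-21, -2), Mul(-18, Pow(-34, -1))) = Mul(-23, Mul(-18, Rational(-1, 34))) = Mul(-23, Rational(9, 17)) = Rational(-207, 17)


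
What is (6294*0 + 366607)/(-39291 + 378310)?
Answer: 366607/339019 ≈ 1.0814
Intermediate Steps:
(6294*0 + 366607)/(-39291 + 378310) = (0 + 366607)/339019 = 366607*(1/339019) = 366607/339019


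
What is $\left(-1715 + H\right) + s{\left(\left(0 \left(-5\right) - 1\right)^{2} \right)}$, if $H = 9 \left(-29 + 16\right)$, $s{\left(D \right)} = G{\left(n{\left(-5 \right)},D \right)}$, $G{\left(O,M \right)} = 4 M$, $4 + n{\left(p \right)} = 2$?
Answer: $-1828$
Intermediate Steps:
$n{\left(p \right)} = -2$ ($n{\left(p \right)} = -4 + 2 = -2$)
$s{\left(D \right)} = 4 D$
$H = -117$ ($H = 9 \left(-13\right) = -117$)
$\left(-1715 + H\right) + s{\left(\left(0 \left(-5\right) - 1\right)^{2} \right)} = \left(-1715 - 117\right) + 4 \left(0 \left(-5\right) - 1\right)^{2} = -1832 + 4 \left(0 - 1\right)^{2} = -1832 + 4 \left(-1\right)^{2} = -1832 + 4 \cdot 1 = -1832 + 4 = -1828$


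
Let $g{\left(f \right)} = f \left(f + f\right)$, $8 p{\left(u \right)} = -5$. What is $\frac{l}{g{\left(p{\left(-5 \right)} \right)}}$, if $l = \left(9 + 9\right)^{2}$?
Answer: $\frac{10368}{25} \approx 414.72$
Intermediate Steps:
$p{\left(u \right)} = - \frac{5}{8}$ ($p{\left(u \right)} = \frac{1}{8} \left(-5\right) = - \frac{5}{8}$)
$g{\left(f \right)} = 2 f^{2}$ ($g{\left(f \right)} = f 2 f = 2 f^{2}$)
$l = 324$ ($l = 18^{2} = 324$)
$\frac{l}{g{\left(p{\left(-5 \right)} \right)}} = \frac{324}{2 \left(- \frac{5}{8}\right)^{2}} = \frac{324}{2 \cdot \frac{25}{64}} = \frac{324}{\frac{25}{32}} = 324 \cdot \frac{32}{25} = \frac{10368}{25}$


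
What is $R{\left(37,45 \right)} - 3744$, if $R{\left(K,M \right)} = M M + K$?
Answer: $-1682$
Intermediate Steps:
$R{\left(K,M \right)} = K + M^{2}$ ($R{\left(K,M \right)} = M^{2} + K = K + M^{2}$)
$R{\left(37,45 \right)} - 3744 = \left(37 + 45^{2}\right) - 3744 = \left(37 + 2025\right) - 3744 = 2062 - 3744 = -1682$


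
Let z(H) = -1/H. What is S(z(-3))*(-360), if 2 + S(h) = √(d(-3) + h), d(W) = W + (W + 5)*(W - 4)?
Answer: 720 - 600*I*√6 ≈ 720.0 - 1469.7*I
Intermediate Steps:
d(W) = W + (-4 + W)*(5 + W) (d(W) = W + (5 + W)*(-4 + W) = W + (-4 + W)*(5 + W))
S(h) = -2 + √(-17 + h) (S(h) = -2 + √((-20 + (-3)² + 2*(-3)) + h) = -2 + √((-20 + 9 - 6) + h) = -2 + √(-17 + h))
S(z(-3))*(-360) = (-2 + √(-17 - 1/(-3)))*(-360) = (-2 + √(-17 - 1*(-⅓)))*(-360) = (-2 + √(-17 + ⅓))*(-360) = (-2 + √(-50/3))*(-360) = (-2 + 5*I*√6/3)*(-360) = 720 - 600*I*√6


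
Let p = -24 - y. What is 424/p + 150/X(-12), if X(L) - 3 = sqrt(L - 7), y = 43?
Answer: 9139/938 - 75*I*sqrt(19)/14 ≈ 9.7431 - 23.351*I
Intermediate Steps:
X(L) = 3 + sqrt(-7 + L) (X(L) = 3 + sqrt(L - 7) = 3 + sqrt(-7 + L))
p = -67 (p = -24 - 1*43 = -24 - 43 = -67)
424/p + 150/X(-12) = 424/(-67) + 150/(3 + sqrt(-7 - 12)) = 424*(-1/67) + 150/(3 + sqrt(-19)) = -424/67 + 150/(3 + I*sqrt(19))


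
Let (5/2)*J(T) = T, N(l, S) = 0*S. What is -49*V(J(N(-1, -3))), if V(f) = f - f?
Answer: 0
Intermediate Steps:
N(l, S) = 0
J(T) = 2*T/5
V(f) = 0
-49*V(J(N(-1, -3))) = -49*0 = 0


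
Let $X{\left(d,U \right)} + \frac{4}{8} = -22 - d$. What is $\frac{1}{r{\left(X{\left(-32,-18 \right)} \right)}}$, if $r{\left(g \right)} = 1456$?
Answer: $\frac{1}{1456} \approx 0.00068681$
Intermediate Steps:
$X{\left(d,U \right)} = - \frac{45}{2} - d$ ($X{\left(d,U \right)} = - \frac{1}{2} - \left(22 + d\right) = - \frac{45}{2} - d$)
$\frac{1}{r{\left(X{\left(-32,-18 \right)} \right)}} = \frac{1}{1456}$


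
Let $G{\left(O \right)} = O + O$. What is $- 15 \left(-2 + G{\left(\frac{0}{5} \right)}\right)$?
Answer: $30$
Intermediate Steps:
$G{\left(O \right)} = 2 O$
$- 15 \left(-2 + G{\left(\frac{0}{5} \right)}\right) = - 15 \left(-2 + 2 \cdot \frac{0}{5}\right) = - 15 \left(-2 + 2 \cdot 0 \cdot \frac{1}{5}\right) = - 15 \left(-2 + 2 \cdot 0\right) = - 15 \left(-2 + 0\right) = \left(-15\right) \left(-2\right) = 30$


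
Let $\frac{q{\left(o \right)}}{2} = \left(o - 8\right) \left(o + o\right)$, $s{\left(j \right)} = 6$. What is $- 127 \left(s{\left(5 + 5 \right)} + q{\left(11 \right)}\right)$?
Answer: $-17526$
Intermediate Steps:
$q{\left(o \right)} = 4 o \left(-8 + o\right)$ ($q{\left(o \right)} = 2 \left(o - 8\right) \left(o + o\right) = 2 \left(-8 + o\right) 2 o = 2 \cdot 2 o \left(-8 + o\right) = 4 o \left(-8 + o\right)$)
$- 127 \left(s{\left(5 + 5 \right)} + q{\left(11 \right)}\right) = - 127 \left(6 + 4 \cdot 11 \left(-8 + 11\right)\right) = - 127 \left(6 + 4 \cdot 11 \cdot 3\right) = - 127 \left(6 + 132\right) = \left(-127\right) 138 = -17526$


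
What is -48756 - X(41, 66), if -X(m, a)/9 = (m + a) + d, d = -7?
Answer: -47856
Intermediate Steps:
X(m, a) = 63 - 9*a - 9*m (X(m, a) = -9*((m + a) - 7) = -9*((a + m) - 7) = -9*(-7 + a + m) = 63 - 9*a - 9*m)
-48756 - X(41, 66) = -48756 - (63 - 9*66 - 9*41) = -48756 - (63 - 594 - 369) = -48756 - 1*(-900) = -48756 + 900 = -47856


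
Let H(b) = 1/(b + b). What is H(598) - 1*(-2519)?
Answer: 3012725/1196 ≈ 2519.0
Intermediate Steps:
H(b) = 1/(2*b)
H(598) - 1*(-2519) = (1/2)/598 - 1*(-2519) = (1/2)*(1/598) + 2519 = 1/1196 + 2519 = 3012725/1196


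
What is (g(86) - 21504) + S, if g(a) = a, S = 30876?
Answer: 9458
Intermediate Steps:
(g(86) - 21504) + S = (86 - 21504) + 30876 = -21418 + 30876 = 9458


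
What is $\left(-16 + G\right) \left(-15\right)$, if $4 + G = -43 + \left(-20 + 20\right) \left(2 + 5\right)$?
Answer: $945$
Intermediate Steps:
$G = -47$ ($G = -4 - \left(43 - \left(-20 + 20\right) \left(2 + 5\right)\right) = -4 + \left(-43 + 0 \cdot 7\right) = -4 + \left(-43 + 0\right) = -4 - 43 = -47$)
$\left(-16 + G\right) \left(-15\right) = \left(-16 - 47\right) \left(-15\right) = \left(-63\right) \left(-15\right) = 945$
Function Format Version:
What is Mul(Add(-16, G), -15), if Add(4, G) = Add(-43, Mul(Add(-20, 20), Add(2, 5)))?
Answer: 945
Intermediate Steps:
G = -47 (G = Add(-4, Add(-43, Mul(Add(-20, 20), Add(2, 5)))) = Add(-4, Add(-43, Mul(0, 7))) = Add(-4, Add(-43, 0)) = Add(-4, -43) = -47)
Mul(Add(-16, G), -15) = Mul(Add(-16, -47), -15) = Mul(-63, -15) = 945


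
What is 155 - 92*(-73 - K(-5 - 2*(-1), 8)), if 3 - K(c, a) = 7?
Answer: 6503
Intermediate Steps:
K(c, a) = -4 (K(c, a) = 3 - 1*7 = 3 - 7 = -4)
155 - 92*(-73 - K(-5 - 2*(-1), 8)) = 155 - 92*(-73 - 1*(-4)) = 155 - 92*(-73 + 4) = 155 - 92*(-69) = 155 + 6348 = 6503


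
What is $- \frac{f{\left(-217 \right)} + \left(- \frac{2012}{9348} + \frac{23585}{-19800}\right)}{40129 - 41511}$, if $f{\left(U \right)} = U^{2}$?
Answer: $\frac{145257692257}{4263248880} \approx 34.072$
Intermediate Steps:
$- \frac{f{\left(-217 \right)} + \left(- \frac{2012}{9348} + \frac{23585}{-19800}\right)}{40129 - 41511} = - \frac{\left(-217\right)^{2} + \left(- \frac{2012}{9348} + \frac{23585}{-19800}\right)}{40129 - 41511} = - \frac{47089 + \left(\left(-2012\right) \frac{1}{9348} + 23585 \left(- \frac{1}{19800}\right)\right)}{-1382} = - \frac{\left(47089 - \frac{4338503}{3084840}\right) \left(-1\right)}{1382} = - \frac{145257692257 \left(-1\right)}{3084840 \cdot 1382} = \left(-1\right) \left(- \frac{145257692257}{4263248880}\right) = \frac{145257692257}{4263248880}$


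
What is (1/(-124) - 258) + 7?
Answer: -31125/124 ≈ -251.01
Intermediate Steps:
(1/(-124) - 258) + 7 = (-1/124 - 258) + 7 = -31993/124 + 7 = -31125/124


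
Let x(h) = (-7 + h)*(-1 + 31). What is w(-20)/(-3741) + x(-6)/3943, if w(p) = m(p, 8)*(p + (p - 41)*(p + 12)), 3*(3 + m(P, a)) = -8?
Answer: 2999282/4916921 ≈ 0.60999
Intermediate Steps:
m(P, a) = -17/3 (m(P, a) = -3 + (1/3)*(-8) = -3 - 8/3 = -17/3)
x(h) = -210 + 30*h (x(h) = (-7 + h)*30 = -210 + 30*h)
w(p) = -17*p/3 - 17*(-41 + p)*(12 + p)/3 (w(p) = -17*(p + (p - 41)*(p + 12))/3 = -17*(p + (-41 + p)*(12 + p))/3 = -17*p/3 - 17*(-41 + p)*(12 + p)/3)
w(-20)/(-3741) + x(-6)/3943 = (2788 - 17/3*(-20)**2 + (476/3)*(-20))/(-3741) + (-210 + 30*(-6))/3943 = (2788 - 17/3*400 - 9520/3)*(-1/3741) + (-210 - 180)*(1/3943) = (2788 - 6800/3 - 9520/3)*(-1/3741) - 390*1/3943 = -2652*(-1/3741) - 390/3943 = 884/1247 - 390/3943 = 2999282/4916921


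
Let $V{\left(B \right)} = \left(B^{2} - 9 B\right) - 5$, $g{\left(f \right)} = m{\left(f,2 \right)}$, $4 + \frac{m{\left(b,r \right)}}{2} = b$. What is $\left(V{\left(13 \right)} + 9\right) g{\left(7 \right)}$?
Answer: $336$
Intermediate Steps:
$m{\left(b,r \right)} = -8 + 2 b$
$g{\left(f \right)} = -8 + 2 f$
$V{\left(B \right)} = -5 + B^{2} - 9 B$
$\left(V{\left(13 \right)} + 9\right) g{\left(7 \right)} = \left(\left(-5 + 13^{2} - 117\right) + 9\right) \left(-8 + 2 \cdot 7\right) = \left(\left(-5 + 169 - 117\right) + 9\right) \left(-8 + 14\right) = \left(47 + 9\right) 6 = 56 \cdot 6 = 336$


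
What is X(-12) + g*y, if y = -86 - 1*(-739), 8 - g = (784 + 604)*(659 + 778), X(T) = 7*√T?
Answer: -1302439844 + 14*I*√3 ≈ -1.3024e+9 + 24.249*I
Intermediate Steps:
g = -1994548 (g = 8 - (784 + 604)*(659 + 778) = 8 - 1388*1437 = 8 - 1*1994556 = 8 - 1994556 = -1994548)
y = 653 (y = -86 + 739 = 653)
X(-12) + g*y = 7*√(-12) - 1994548*653 = 7*(2*I*√3) - 1302439844 = 14*I*√3 - 1302439844 = -1302439844 + 14*I*√3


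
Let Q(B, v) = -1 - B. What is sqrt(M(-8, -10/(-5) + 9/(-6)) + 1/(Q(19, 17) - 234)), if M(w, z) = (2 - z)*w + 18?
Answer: sqrt(386842)/254 ≈ 2.4487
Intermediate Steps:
M(w, z) = 18 + w*(2 - z) (M(w, z) = w*(2 - z) + 18 = 18 + w*(2 - z))
sqrt(M(-8, -10/(-5) + 9/(-6)) + 1/(Q(19, 17) - 234)) = sqrt((18 + 2*(-8) - 1*(-8)*(-10/(-5) + 9/(-6))) + 1/((-1 - 1*19) - 234)) = sqrt((18 - 16 - 1*(-8)*(-10*(-1/5) + 9*(-1/6))) + 1/((-1 - 19) - 234)) = sqrt((18 - 16 - 1*(-8)*(2 - 3/2)) + 1/(-20 - 234)) = sqrt((18 - 16 - 1*(-8)*1/2) + 1/(-254)) = sqrt((18 - 16 + 4) - 1/254) = sqrt(6 - 1/254) = sqrt(1523/254) = sqrt(386842)/254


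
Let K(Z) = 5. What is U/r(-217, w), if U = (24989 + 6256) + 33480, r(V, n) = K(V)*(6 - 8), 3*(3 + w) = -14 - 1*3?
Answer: -12945/2 ≈ -6472.5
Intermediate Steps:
w = -26/3 (w = -3 + (-14 - 1*3)/3 = -3 + (-14 - 3)/3 = -3 + (⅓)*(-17) = -3 - 17/3 = -26/3 ≈ -8.6667)
r(V, n) = -10 (r(V, n) = 5*(6 - 8) = 5*(-2) = -10)
U = 64725 (U = 31245 + 33480 = 64725)
U/r(-217, w) = 64725/(-10) = 64725*(-⅒) = -12945/2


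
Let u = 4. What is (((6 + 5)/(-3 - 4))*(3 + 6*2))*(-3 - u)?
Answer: 165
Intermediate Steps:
(((6 + 5)/(-3 - 4))*(3 + 6*2))*(-3 - u) = (((6 + 5)/(-3 - 4))*(3 + 6*2))*(-3 - 1*4) = ((11/(-7))*(3 + 12))*(-3 - 4) = ((11*(-1/7))*15)*(-7) = -11/7*15*(-7) = -165/7*(-7) = 165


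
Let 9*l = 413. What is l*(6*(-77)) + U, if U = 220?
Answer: -62942/3 ≈ -20981.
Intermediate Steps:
l = 413/9 (l = (⅑)*413 = 413/9 ≈ 45.889)
l*(6*(-77)) + U = 413*(6*(-77))/9 + 220 = (413/9)*(-462) + 220 = -63602/3 + 220 = -62942/3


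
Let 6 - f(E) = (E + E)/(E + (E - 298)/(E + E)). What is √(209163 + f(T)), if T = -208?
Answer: √530792398529/1593 ≈ 457.35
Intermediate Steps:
f(E) = 6 - 2*E/(E + (-298 + E)/(2*E)) (f(E) = 6 - (E + E)/(E + (E - 298)/(E + E)) = 6 - 2*E/(E + (-298 + E)/((2*E))) = 6 - 2*E/(E + (-298 + E)*(1/(2*E))) = 6 - 2*E/(E + (-298 + E)/(2*E)))
√(209163 + f(T)) = √(209163 + 2*(-894 + 3*(-208) + 4*(-208)²)/(-298 - 208 + 2*(-208)²)) = √(209163 + 2*(-894 - 624 + 4*43264)/(-298 - 208 + 2*43264)) = √(209163 + 2*(-894 - 624 + 173056)/(-298 - 208 + 86528)) = √(209163 + 2*171538/86022) = √(209163 + 2*(1/86022)*171538) = √(209163 + 171538/43011) = √(8996481331/43011) = √530792398529/1593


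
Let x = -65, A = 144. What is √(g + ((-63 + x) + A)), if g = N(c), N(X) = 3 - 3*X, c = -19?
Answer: 2*√19 ≈ 8.7178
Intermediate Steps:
g = 60 (g = 3 - 3*(-19) = 3 + 57 = 60)
√(g + ((-63 + x) + A)) = √(60 + ((-63 - 65) + 144)) = √(60 + (-128 + 144)) = √(60 + 16) = √76 = 2*√19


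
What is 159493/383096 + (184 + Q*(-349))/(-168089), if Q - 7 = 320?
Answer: 70458594021/64394223544 ≈ 1.0942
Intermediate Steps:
Q = 327 (Q = 7 + 320 = 327)
159493/383096 + (184 + Q*(-349))/(-168089) = 159493/383096 + (184 + 327*(-349))/(-168089) = 159493*(1/383096) + (184 - 114123)*(-1/168089) = 159493/383096 - 113939*(-1/168089) = 159493/383096 + 113939/168089 = 70458594021/64394223544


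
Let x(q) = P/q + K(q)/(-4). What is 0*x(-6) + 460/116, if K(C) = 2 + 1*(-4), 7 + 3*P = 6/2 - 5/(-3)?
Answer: 115/29 ≈ 3.9655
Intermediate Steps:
P = -7/9 (P = -7/3 + (6/2 - 5/(-3))/3 = -7/3 + (6*(½) - 5*(-⅓))/3 = -7/3 + (3 + 5/3)/3 = -7/3 + (⅓)*(14/3) = -7/3 + 14/9 = -7/9 ≈ -0.77778)
K(C) = -2 (K(C) = 2 - 4 = -2)
x(q) = ½ - 7/(9*q) (x(q) = -7/(9*q) - 2/(-4) = -7/(9*q) - 2*(-¼) = -7/(9*q) + ½ = ½ - 7/(9*q))
0*x(-6) + 460/116 = 0*((1/18)*(-14 + 9*(-6))/(-6)) + 460/116 = 0*((1/18)*(-⅙)*(-14 - 54)) + 460*(1/116) = 0*((1/18)*(-⅙)*(-68)) + 115/29 = 0*(17/27) + 115/29 = 0 + 115/29 = 115/29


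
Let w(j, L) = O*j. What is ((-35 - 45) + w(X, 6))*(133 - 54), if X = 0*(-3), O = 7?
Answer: -6320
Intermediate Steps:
X = 0
w(j, L) = 7*j
((-35 - 45) + w(X, 6))*(133 - 54) = ((-35 - 45) + 7*0)*(133 - 54) = (-80 + 0)*79 = -80*79 = -6320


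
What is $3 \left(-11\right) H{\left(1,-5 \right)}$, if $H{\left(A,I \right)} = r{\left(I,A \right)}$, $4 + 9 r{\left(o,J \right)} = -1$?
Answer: $\frac{55}{3} \approx 18.333$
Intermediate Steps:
$r{\left(o,J \right)} = - \frac{5}{9}$ ($r{\left(o,J \right)} = - \frac{4}{9} + \frac{1}{9} \left(-1\right) = - \frac{4}{9} - \frac{1}{9} = - \frac{5}{9}$)
$H{\left(A,I \right)} = - \frac{5}{9}$
$3 \left(-11\right) H{\left(1,-5 \right)} = 3 \left(-11\right) \left(- \frac{5}{9}\right) = \left(-33\right) \left(- \frac{5}{9}\right) = \frac{55}{3}$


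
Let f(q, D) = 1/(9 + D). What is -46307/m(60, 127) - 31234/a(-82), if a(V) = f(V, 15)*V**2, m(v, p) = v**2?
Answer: -752496467/6051600 ≈ -124.35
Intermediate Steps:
a(V) = V**2/24 (a(V) = V**2/(9 + 15) = V**2/24)
-46307/m(60, 127) - 31234/a(-82) = -46307/(60**2) - 31234/((1/24)*(-82)**2) = -46307/3600 - 31234/((1/24)*6724) = -46307*1/3600 - 31234/1681/6 = -46307/3600 - 31234*6/1681 = -46307/3600 - 187404/1681 = -752496467/6051600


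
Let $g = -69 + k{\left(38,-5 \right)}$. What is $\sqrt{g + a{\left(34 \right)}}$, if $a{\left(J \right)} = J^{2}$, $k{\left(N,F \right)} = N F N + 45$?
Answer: $2 i \sqrt{1522} \approx 78.026 i$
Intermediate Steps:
$k{\left(N,F \right)} = 45 + F N^{2}$ ($k{\left(N,F \right)} = F N N + 45 = F N^{2} + 45 = 45 + F N^{2}$)
$g = -7244$ ($g = -69 + \left(45 - 5 \cdot 38^{2}\right) = -69 + \left(45 - 7220\right) = -69 - 7175 = -7244$)
$\sqrt{g + a{\left(34 \right)}} = \sqrt{-7244 + 34^{2}} = \sqrt{-7244 + 1156} = \sqrt{-6088} = 2 i \sqrt{1522}$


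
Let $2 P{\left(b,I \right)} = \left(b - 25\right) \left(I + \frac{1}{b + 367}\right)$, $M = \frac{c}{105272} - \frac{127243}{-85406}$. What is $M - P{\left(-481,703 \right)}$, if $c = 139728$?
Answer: $\frac{5696832299488201}{32029940289} \approx 1.7786 \cdot 10^{5}$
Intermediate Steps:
$M = \frac{3166091833}{1123857554}$ ($M = \frac{139728}{105272} - \frac{127243}{-85406} = 139728 \cdot \frac{1}{105272} - - \frac{127243}{85406} = \frac{17466}{13159} + \frac{127243}{85406} = \frac{3166091833}{1123857554} \approx 2.8172$)
$P{\left(b,I \right)} = \frac{\left(-25 + b\right) \left(I + \frac{1}{367 + b}\right)}{2}$ ($P{\left(b,I \right)} = \frac{\left(b - 25\right) \left(I + \frac{1}{b + 367}\right)}{2} = \frac{\left(-25 + b\right) \left(I + \frac{1}{367 + b}\right)}{2}$)
$M - P{\left(-481,703 \right)} = \frac{3166091833}{1123857554} - \frac{-25 - 481 - 6450025 + 703 \left(-481\right)^{2} + 342 \cdot 703 \left(-481\right)}{2 \left(367 - 481\right)} = \frac{3166091833}{1123857554} - \frac{-25 - 481 - 6450025 + 703 \cdot 231361 - 115644906}{2 \left(-114\right)} = \frac{3166091833}{1123857554} - \frac{1}{2} \left(- \frac{1}{114}\right) \left(-25 - 481 - 6450025 + 162646783 - 115644906\right) = \frac{3166091833}{1123857554} - \frac{1}{2} \left(- \frac{1}{114}\right) 40551346 = \frac{3166091833}{1123857554} - - \frac{20275673}{114} = \frac{3166091833}{1123857554} + \frac{20275673}{114} = \frac{5696832299488201}{32029940289}$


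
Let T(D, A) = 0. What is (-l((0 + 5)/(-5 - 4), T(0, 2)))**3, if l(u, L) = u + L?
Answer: 125/729 ≈ 0.17147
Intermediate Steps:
l(u, L) = L + u
(-l((0 + 5)/(-5 - 4), T(0, 2)))**3 = (-(0 + (0 + 5)/(-5 - 4)))**3 = (-(0 + 5/(-9)))**3 = (-(0 + 5*(-1/9)))**3 = (-(0 - 5/9))**3 = (-1*(-5/9))**3 = (5/9)**3 = 125/729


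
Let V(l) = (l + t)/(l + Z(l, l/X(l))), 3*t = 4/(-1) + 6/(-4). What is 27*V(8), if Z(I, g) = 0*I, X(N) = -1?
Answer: 333/16 ≈ 20.813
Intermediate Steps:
t = -11/6 (t = (4/(-1) + 6/(-4))/3 = (4*(-1) + 6*(-¼))/3 = (-4 - 3/2)/3 = (⅓)*(-11/2) = -11/6 ≈ -1.8333)
Z(I, g) = 0
V(l) = (-11/6 + l)/l (V(l) = (l - 11/6)/(l + 0) = (-11/6 + l)/l)
27*V(8) = 27*((-11/6 + 8)/8) = 27*((⅛)*(37/6)) = 27*(37/48) = 333/16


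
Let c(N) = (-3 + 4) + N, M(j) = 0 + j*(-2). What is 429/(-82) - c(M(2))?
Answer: -183/82 ≈ -2.2317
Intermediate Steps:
M(j) = -2*j (M(j) = 0 - 2*j = -2*j)
c(N) = 1 + N
429/(-82) - c(M(2)) = 429/(-82) - (1 - 2*2) = 429*(-1/82) - (1 - 4) = -429/82 - 1*(-3) = -429/82 + 3 = -183/82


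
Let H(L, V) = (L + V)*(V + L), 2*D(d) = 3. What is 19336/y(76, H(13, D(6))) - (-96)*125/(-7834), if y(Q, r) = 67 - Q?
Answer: -75793112/35253 ≈ -2150.0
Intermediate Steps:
D(d) = 3/2 (D(d) = (½)*3 = 3/2)
H(L, V) = (L + V)² (H(L, V) = (L + V)*(L + V) = (L + V)²)
19336/y(76, H(13, D(6))) - (-96)*125/(-7834) = 19336/(67 - 1*76) - (-96)*125/(-7834) = 19336/(67 - 76) - 1*(-12000)*(-1/7834) = 19336/(-9) + 12000*(-1/7834) = 19336*(-⅑) - 6000/3917 = -19336/9 - 6000/3917 = -75793112/35253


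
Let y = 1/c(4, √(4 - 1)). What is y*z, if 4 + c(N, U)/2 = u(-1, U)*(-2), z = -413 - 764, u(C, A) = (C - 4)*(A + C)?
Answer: -8239/104 - 5885*√3/104 ≈ -177.23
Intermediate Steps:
u(C, A) = (-4 + C)*(A + C)
z = -1177
c(N, U) = -28 + 20*U (c(N, U) = -8 + 2*(((-1)² - 4*U - 4*(-1) + U*(-1))*(-2)) = -8 + 2*((1 - 4*U + 4 - U)*(-2)) = -8 + 2*((5 - 5*U)*(-2)) = -8 + 2*(-10 + 10*U) = -8 + (-20 + 20*U) = -28 + 20*U)
y = 1/(-28 + 20*√3) (y = 1/(-28 + 20*√(4 - 1)) = 1/(-28 + 20*√3) ≈ 0.15058)
y*z = (7/104 + 5*√3/104)*(-1177) = -8239/104 - 5885*√3/104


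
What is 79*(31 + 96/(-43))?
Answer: 97723/43 ≈ 2272.6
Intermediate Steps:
79*(31 + 96/(-43)) = 79*(31 + 96*(-1/43)) = 79*(31 - 96/43) = 79*(1237/43) = 97723/43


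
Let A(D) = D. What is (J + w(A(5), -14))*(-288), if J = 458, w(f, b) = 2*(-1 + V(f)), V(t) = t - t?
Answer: -131328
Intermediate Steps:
V(t) = 0
w(f, b) = -2 (w(f, b) = 2*(-1 + 0) = 2*(-1) = -2)
(J + w(A(5), -14))*(-288) = (458 - 2)*(-288) = 456*(-288) = -131328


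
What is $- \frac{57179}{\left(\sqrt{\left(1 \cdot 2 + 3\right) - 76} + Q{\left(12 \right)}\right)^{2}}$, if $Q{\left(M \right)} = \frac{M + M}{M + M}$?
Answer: $- \frac{57179}{\left(1 + i \sqrt{71}\right)^{2}} \approx 772.09 + 185.88 i$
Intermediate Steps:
$Q{\left(M \right)} = 1$ ($Q{\left(M \right)} = \frac{2 M}{2 M} = 2 M \frac{1}{2 M} = 1$)
$- \frac{57179}{\left(\sqrt{\left(1 \cdot 2 + 3\right) - 76} + Q{\left(12 \right)}\right)^{2}} = - \frac{57179}{\left(\sqrt{\left(1 \cdot 2 + 3\right) - 76} + 1\right)^{2}} = - \frac{57179}{\left(\sqrt{\left(2 + 3\right) - 76} + 1\right)^{2}} = - \frac{57179}{\left(\sqrt{5 - 76} + 1\right)^{2}} = - \frac{57179}{\left(\sqrt{-71} + 1\right)^{2}} = - \frac{57179}{\left(i \sqrt{71} + 1\right)^{2}} = - \frac{57179}{\left(1 + i \sqrt{71}\right)^{2}}$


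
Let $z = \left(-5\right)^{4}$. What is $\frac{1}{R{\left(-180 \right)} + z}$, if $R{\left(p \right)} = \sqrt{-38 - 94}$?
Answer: $\frac{625}{390757} - \frac{2 i \sqrt{33}}{390757} \approx 0.0015995 - 2.9402 \cdot 10^{-5} i$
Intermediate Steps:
$z = 625$
$R{\left(p \right)} = 2 i \sqrt{33}$ ($R{\left(p \right)} = \sqrt{-132} = 2 i \sqrt{33}$)
$\frac{1}{R{\left(-180 \right)} + z} = \frac{1}{2 i \sqrt{33} + 625} = \frac{1}{625 + 2 i \sqrt{33}}$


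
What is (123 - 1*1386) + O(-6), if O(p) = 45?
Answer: -1218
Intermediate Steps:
(123 - 1*1386) + O(-6) = (123 - 1*1386) + 45 = (123 - 1386) + 45 = -1263 + 45 = -1218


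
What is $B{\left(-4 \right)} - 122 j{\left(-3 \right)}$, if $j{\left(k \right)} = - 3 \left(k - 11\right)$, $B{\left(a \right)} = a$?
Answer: $-5128$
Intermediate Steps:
$j{\left(k \right)} = 33 - 3 k$ ($j{\left(k \right)} = - 3 \left(-11 + k\right) = 33 - 3 k$)
$B{\left(-4 \right)} - 122 j{\left(-3 \right)} = -4 - 122 \left(33 - -9\right) = -4 - 122 \left(33 + 9\right) = -4 - 5124 = -5128$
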